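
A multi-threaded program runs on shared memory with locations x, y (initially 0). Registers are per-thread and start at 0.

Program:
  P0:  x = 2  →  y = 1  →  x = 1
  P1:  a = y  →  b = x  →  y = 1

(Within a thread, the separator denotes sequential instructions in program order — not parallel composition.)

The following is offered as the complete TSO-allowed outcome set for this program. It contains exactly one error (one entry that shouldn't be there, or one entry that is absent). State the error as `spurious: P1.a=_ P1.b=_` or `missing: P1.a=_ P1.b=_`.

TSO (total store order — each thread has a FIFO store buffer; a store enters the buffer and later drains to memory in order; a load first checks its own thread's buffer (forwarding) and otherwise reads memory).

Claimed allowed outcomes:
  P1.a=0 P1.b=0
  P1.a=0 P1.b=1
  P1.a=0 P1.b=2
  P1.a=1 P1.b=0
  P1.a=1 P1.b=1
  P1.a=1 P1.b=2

spurious: P1.a=1 P1.b=0

outcome vector order: (P1.a,P1.b)
TSO: 5 outcomes — {00, 01, 02, 11, 12}
claimed∖TSO = {10}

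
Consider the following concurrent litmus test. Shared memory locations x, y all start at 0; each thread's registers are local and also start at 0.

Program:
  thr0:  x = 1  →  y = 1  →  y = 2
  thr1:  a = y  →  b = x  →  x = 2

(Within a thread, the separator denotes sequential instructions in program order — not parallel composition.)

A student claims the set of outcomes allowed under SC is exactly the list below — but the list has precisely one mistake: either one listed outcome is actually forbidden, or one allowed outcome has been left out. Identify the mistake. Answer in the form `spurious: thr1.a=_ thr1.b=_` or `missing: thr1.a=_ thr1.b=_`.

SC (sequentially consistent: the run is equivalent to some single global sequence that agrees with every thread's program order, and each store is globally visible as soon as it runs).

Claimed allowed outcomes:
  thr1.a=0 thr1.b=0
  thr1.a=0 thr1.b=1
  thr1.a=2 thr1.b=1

missing: thr1.a=1 thr1.b=1

outcome vector order: (thr1.a,thr1.b)
under SC → 00; 01; 11; 21
SC∖claimed = {11}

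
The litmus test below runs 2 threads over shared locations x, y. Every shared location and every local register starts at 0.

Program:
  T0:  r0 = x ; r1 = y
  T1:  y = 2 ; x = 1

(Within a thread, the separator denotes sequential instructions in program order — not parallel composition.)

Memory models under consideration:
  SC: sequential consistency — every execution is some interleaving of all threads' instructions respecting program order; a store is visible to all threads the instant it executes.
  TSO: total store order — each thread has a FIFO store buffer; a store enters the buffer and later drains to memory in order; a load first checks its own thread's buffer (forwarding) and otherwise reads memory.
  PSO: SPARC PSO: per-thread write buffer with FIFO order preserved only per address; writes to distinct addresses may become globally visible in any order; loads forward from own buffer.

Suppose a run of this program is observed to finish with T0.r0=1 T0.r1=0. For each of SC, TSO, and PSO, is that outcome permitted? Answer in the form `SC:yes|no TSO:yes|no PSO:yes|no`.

SC:no TSO:no PSO:yes

outcome vector order: (T0.r0,T0.r1)
SC (3): <0 0> <0 2> <1 2>
TSO (3): <0 0> <0 2> <1 2>
PSO (4): <0 0> <0 2> <1 0> <1 2>
target <1 0> ∈ {PSO}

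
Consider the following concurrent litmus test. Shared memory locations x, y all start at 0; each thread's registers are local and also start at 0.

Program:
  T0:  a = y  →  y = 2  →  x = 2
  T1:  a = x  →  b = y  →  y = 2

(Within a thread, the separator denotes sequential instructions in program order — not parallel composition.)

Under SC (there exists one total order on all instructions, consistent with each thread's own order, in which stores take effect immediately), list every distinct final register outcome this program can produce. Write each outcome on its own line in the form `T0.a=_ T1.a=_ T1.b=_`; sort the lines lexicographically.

T0.a=0 T1.a=0 T1.b=0
T0.a=0 T1.a=0 T1.b=2
T0.a=0 T1.a=2 T1.b=2
T0.a=2 T1.a=0 T1.b=0

outcome vector order: (T0.a,T1.a,T1.b)
|SC outcomes| = 4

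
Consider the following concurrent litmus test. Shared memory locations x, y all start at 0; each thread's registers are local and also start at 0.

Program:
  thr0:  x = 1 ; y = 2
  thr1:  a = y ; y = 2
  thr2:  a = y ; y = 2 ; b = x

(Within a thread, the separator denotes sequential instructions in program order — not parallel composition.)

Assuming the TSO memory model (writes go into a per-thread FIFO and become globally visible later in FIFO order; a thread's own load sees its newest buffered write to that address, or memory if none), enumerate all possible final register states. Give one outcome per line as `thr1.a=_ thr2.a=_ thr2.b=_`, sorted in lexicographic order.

thr1.a=0 thr2.a=0 thr2.b=0
thr1.a=0 thr2.a=0 thr2.b=1
thr1.a=0 thr2.a=2 thr2.b=0
thr1.a=0 thr2.a=2 thr2.b=1
thr1.a=2 thr2.a=0 thr2.b=0
thr1.a=2 thr2.a=0 thr2.b=1
thr1.a=2 thr2.a=2 thr2.b=1

outcome vector order: (thr1.a,thr2.a,thr2.b)
|TSO outcomes| = 7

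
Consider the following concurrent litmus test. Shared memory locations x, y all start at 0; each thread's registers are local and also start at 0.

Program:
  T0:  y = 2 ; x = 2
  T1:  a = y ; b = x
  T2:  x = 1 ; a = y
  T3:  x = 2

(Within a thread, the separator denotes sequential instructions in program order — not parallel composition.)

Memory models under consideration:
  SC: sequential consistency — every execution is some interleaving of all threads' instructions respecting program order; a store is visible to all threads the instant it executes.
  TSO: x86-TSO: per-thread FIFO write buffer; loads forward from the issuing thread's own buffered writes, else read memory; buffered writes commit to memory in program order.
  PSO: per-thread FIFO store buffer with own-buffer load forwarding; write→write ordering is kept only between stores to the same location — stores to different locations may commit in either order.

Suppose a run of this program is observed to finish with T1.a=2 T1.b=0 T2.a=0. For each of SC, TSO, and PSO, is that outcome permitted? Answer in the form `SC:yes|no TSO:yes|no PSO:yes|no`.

outcome vector order: (T1.a,T1.b,T2.a)
SC: 11 outcomes — {(0,0,0); (0,0,2); (0,1,0); (0,1,2); (0,2,0); (0,2,2); (2,0,2); (2,1,0); (2,1,2); (2,2,0); (2,2,2)}
TSO: 12 outcomes — {(0,0,0); (0,0,2); (0,1,0); (0,1,2); (0,2,0); (0,2,2); (2,0,0); (2,0,2); (2,1,0); (2,1,2); (2,2,0); (2,2,2)}
PSO: 12 outcomes — {(0,0,0); (0,0,2); (0,1,0); (0,1,2); (0,2,0); (0,2,2); (2,0,0); (2,0,2); (2,1,0); (2,1,2); (2,2,0); (2,2,2)}
target (2,0,0) ∈ {TSO,PSO}

SC:no TSO:yes PSO:yes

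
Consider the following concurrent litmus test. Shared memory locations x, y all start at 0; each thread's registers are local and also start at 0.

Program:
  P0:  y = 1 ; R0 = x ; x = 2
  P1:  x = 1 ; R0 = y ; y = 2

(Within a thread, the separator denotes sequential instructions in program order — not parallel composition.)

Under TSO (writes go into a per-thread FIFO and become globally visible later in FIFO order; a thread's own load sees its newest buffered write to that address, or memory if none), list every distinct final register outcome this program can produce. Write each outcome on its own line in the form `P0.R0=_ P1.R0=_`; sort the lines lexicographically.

outcome vector order: (P0.R0,P1.R0)
|TSO outcomes| = 4

P0.R0=0 P1.R0=0
P0.R0=0 P1.R0=1
P0.R0=1 P1.R0=0
P0.R0=1 P1.R0=1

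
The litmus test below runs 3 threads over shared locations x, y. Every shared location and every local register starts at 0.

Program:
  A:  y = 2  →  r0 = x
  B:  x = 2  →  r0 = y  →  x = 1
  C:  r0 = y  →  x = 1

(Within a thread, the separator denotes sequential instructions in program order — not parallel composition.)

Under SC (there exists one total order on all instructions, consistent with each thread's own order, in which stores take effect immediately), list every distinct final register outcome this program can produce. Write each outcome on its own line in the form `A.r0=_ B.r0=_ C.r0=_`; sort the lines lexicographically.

A.r0=0 B.r0=2 C.r0=0
A.r0=0 B.r0=2 C.r0=2
A.r0=1 B.r0=0 C.r0=0
A.r0=1 B.r0=0 C.r0=2
A.r0=1 B.r0=2 C.r0=0
A.r0=1 B.r0=2 C.r0=2
A.r0=2 B.r0=0 C.r0=0
A.r0=2 B.r0=0 C.r0=2
A.r0=2 B.r0=2 C.r0=0
A.r0=2 B.r0=2 C.r0=2

outcome vector order: (A.r0,B.r0,C.r0)
|SC outcomes| = 10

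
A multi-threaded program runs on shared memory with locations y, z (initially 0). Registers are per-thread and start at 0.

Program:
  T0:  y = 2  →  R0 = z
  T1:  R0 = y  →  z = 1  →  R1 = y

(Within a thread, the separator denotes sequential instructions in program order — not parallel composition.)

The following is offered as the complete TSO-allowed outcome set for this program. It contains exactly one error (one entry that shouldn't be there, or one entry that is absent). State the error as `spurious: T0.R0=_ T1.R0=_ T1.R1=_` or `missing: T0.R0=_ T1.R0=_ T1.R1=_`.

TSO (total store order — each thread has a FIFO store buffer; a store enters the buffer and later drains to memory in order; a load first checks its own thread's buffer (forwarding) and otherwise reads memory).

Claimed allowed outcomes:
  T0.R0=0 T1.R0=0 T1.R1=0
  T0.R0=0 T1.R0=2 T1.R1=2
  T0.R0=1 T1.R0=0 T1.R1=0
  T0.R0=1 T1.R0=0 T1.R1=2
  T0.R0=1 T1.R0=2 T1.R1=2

outcome vector order: (T0.R0,T1.R0,T1.R1)
under TSO → <0 0 0>; <0 0 2>; <0 2 2>; <1 0 0>; <1 0 2>; <1 2 2>
TSO∖claimed = {<0 0 2>}

missing: T0.R0=0 T1.R0=0 T1.R1=2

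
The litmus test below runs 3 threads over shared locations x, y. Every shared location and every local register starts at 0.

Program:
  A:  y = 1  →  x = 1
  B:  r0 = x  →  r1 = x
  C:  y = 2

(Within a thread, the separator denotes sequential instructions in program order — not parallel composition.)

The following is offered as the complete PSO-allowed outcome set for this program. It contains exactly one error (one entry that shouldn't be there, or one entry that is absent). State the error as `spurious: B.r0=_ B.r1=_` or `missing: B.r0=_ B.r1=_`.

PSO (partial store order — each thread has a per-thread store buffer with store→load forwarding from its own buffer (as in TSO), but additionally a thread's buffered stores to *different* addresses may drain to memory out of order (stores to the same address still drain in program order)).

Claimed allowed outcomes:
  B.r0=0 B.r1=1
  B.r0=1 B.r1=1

missing: B.r0=0 B.r1=0

outcome vector order: (B.r0,B.r1)
PSO: 3 outcomes — {0/0, 0/1, 1/1}
PSO∖claimed = {0/0}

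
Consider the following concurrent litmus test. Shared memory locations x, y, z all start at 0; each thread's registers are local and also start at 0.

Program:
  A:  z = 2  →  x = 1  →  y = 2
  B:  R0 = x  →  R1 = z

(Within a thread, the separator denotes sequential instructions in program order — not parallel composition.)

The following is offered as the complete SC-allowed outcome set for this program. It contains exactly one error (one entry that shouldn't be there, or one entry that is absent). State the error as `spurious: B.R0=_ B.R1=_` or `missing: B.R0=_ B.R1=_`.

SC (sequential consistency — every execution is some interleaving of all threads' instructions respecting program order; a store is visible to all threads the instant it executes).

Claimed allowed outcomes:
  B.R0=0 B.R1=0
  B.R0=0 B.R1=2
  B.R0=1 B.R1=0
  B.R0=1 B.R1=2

spurious: B.R0=1 B.R1=0

outcome vector order: (B.R0,B.R1)
SC: 3 outcomes — {00 02 12}
claimed∖SC = {10}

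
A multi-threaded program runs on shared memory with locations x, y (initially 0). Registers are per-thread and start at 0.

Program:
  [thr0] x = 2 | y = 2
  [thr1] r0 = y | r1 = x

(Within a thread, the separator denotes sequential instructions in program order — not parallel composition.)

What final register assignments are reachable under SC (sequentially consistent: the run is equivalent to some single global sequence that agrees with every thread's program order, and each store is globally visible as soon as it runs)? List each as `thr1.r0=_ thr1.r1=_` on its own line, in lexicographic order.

outcome vector order: (thr1.r0,thr1.r1)
|SC outcomes| = 3

thr1.r0=0 thr1.r1=0
thr1.r0=0 thr1.r1=2
thr1.r0=2 thr1.r1=2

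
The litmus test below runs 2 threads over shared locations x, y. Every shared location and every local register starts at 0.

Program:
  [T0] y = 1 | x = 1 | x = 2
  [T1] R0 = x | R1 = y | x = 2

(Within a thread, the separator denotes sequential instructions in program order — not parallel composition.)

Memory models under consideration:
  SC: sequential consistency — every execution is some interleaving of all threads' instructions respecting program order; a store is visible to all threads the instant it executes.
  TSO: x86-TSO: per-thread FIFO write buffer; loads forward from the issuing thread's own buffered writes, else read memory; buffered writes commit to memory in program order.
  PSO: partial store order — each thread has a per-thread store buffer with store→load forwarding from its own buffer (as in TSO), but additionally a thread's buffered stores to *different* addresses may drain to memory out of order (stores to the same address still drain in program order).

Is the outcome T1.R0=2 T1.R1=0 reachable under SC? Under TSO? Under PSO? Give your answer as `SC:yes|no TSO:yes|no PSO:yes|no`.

SC:no TSO:no PSO:yes

outcome vector order: (T1.R0,T1.R1)
SC (4): 00 01 11 21
TSO (4): 00 01 11 21
PSO (6): 00 01 10 11 20 21
target 20 ∈ {PSO}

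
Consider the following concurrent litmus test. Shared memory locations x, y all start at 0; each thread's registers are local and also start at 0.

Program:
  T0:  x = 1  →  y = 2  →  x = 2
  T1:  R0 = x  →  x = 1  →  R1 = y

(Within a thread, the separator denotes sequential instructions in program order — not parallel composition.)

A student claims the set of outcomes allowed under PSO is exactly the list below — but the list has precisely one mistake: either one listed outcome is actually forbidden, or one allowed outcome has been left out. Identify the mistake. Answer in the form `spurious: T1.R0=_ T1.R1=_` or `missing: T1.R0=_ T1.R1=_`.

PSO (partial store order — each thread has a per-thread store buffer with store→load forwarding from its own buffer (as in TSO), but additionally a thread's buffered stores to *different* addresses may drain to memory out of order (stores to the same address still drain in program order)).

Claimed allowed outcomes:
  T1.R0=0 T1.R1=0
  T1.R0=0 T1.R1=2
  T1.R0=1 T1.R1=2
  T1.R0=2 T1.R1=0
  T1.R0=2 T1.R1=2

outcome vector order: (T1.R0,T1.R1)
[PSO] allowed = {0/0; 0/2; 1/0; 1/2; 2/0; 2/2}
PSO∖claimed = {1/0}

missing: T1.R0=1 T1.R1=0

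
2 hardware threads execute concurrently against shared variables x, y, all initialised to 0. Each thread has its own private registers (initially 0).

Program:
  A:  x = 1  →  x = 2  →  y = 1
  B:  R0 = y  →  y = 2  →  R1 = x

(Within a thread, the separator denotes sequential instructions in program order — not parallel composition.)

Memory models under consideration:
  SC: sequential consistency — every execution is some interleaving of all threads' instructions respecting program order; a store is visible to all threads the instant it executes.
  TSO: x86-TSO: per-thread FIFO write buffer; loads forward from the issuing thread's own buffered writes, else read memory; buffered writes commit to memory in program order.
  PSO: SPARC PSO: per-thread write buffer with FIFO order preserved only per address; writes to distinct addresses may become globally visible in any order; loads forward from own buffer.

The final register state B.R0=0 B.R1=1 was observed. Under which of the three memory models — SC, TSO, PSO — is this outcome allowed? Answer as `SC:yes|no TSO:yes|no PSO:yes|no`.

SC:yes TSO:yes PSO:yes

outcome vector order: (B.R0,B.R1)
SC: 4 outcomes — {(0,0) (0,1) (0,2) (1,2)}
TSO: 4 outcomes — {(0,0) (0,1) (0,2) (1,2)}
PSO: 6 outcomes — {(0,0) (0,1) (0,2) (1,0) (1,1) (1,2)}
target (0,1) ∈ {SC,TSO,PSO}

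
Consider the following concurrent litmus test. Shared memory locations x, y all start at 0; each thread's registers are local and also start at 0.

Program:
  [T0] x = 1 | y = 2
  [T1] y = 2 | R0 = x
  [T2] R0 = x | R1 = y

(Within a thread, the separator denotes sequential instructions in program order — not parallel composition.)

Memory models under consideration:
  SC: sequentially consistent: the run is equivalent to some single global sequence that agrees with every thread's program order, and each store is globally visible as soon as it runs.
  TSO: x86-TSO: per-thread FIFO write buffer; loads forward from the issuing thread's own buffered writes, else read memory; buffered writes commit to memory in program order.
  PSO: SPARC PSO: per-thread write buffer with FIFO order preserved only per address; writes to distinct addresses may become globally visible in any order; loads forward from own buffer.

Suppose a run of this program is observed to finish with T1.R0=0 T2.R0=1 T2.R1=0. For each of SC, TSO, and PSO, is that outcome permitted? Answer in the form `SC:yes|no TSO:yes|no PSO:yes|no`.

SC:no TSO:yes PSO:yes

outcome vector order: (T1.R0,T2.R0,T2.R1)
SC: 7 outcomes — {(0,0,0) (0,0,2) (0,1,2) (1,0,0) (1,0,2) (1,1,0) (1,1,2)}
TSO: 8 outcomes — {(0,0,0) (0,0,2) (0,1,0) (0,1,2) (1,0,0) (1,0,2) (1,1,0) (1,1,2)}
PSO: 8 outcomes — {(0,0,0) (0,0,2) (0,1,0) (0,1,2) (1,0,0) (1,0,2) (1,1,0) (1,1,2)}
target (0,1,0) ∈ {TSO,PSO}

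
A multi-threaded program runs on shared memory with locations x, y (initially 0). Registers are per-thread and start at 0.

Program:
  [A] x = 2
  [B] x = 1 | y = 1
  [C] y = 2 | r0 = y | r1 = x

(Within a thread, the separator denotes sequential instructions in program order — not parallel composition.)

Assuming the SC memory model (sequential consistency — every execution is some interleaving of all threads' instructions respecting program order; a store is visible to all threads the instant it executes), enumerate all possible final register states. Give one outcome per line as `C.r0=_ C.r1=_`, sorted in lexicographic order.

outcome vector order: (C.r0,C.r1)
|SC outcomes| = 5

C.r0=1 C.r1=1
C.r0=1 C.r1=2
C.r0=2 C.r1=0
C.r0=2 C.r1=1
C.r0=2 C.r1=2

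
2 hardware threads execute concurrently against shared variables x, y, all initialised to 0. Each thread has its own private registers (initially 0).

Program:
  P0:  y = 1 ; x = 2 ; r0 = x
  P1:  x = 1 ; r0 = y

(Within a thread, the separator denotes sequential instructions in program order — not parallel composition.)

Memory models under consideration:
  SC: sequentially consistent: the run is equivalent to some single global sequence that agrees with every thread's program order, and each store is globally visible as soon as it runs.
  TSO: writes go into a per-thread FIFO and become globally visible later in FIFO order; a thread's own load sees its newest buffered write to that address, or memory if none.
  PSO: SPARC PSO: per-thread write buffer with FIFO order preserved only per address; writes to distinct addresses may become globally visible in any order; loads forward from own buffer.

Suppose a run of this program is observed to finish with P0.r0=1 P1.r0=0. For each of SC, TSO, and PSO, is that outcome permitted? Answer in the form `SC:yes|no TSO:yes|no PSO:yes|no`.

outcome vector order: (P0.r0,P1.r0)
SC: 3 outcomes — {1/1 2/0 2/1}
TSO: 4 outcomes — {1/0 1/1 2/0 2/1}
PSO: 4 outcomes — {1/0 1/1 2/0 2/1}
target 1/0 ∈ {TSO,PSO}

SC:no TSO:yes PSO:yes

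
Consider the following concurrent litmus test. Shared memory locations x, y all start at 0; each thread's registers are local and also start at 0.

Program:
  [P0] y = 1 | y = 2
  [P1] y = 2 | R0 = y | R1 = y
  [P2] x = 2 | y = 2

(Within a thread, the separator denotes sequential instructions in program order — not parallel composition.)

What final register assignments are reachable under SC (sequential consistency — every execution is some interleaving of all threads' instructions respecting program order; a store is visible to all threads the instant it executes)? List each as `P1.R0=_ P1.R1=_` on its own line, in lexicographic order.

P1.R0=1 P1.R1=1
P1.R0=1 P1.R1=2
P1.R0=2 P1.R1=1
P1.R0=2 P1.R1=2

outcome vector order: (P1.R0,P1.R1)
|SC outcomes| = 4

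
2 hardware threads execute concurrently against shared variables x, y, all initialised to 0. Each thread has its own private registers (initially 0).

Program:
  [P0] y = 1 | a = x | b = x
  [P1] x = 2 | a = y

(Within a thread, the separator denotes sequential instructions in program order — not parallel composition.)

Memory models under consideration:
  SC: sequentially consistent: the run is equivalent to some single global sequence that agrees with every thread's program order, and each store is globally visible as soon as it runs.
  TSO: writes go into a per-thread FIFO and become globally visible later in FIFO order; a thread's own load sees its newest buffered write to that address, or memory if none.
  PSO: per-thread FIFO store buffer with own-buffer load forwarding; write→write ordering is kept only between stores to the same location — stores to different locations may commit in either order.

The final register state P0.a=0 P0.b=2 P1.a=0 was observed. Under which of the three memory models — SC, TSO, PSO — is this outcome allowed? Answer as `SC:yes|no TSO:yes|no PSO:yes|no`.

outcome vector order: (P0.a,P0.b,P1.a)
under SC → (0,0,1); (0,2,1); (2,2,0); (2,2,1)
under TSO → (0,0,0); (0,0,1); (0,2,0); (0,2,1); (2,2,0); (2,2,1)
under PSO → (0,0,0); (0,0,1); (0,2,0); (0,2,1); (2,2,0); (2,2,1)
target (0,2,0) ∈ {TSO,PSO}

SC:no TSO:yes PSO:yes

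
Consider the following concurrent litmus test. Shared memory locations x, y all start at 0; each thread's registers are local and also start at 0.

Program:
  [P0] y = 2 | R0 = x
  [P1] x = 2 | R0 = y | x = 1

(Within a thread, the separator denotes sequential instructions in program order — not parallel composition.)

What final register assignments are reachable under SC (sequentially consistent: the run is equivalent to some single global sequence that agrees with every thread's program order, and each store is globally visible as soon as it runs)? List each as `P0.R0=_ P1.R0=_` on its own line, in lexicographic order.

outcome vector order: (P0.R0,P1.R0)
|SC outcomes| = 5

P0.R0=0 P1.R0=2
P0.R0=1 P1.R0=0
P0.R0=1 P1.R0=2
P0.R0=2 P1.R0=0
P0.R0=2 P1.R0=2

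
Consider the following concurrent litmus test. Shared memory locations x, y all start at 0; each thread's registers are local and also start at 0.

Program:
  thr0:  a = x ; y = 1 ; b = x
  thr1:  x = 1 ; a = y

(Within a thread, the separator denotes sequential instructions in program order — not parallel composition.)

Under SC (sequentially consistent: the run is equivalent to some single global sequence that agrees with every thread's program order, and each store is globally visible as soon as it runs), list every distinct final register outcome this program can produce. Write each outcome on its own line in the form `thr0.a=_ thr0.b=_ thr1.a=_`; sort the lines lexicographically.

outcome vector order: (thr0.a,thr0.b,thr1.a)
|SC outcomes| = 5

thr0.a=0 thr0.b=0 thr1.a=1
thr0.a=0 thr0.b=1 thr1.a=0
thr0.a=0 thr0.b=1 thr1.a=1
thr0.a=1 thr0.b=1 thr1.a=0
thr0.a=1 thr0.b=1 thr1.a=1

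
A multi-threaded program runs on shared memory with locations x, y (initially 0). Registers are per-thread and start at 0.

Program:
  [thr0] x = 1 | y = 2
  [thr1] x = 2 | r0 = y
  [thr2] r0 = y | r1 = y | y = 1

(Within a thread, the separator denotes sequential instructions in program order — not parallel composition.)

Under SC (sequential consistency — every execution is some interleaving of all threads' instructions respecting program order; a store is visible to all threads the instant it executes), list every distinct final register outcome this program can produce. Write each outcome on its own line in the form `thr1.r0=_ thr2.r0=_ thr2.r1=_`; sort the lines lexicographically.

thr1.r0=0 thr2.r0=0 thr2.r1=0
thr1.r0=0 thr2.r0=0 thr2.r1=2
thr1.r0=0 thr2.r0=2 thr2.r1=2
thr1.r0=1 thr2.r0=0 thr2.r1=0
thr1.r0=1 thr2.r0=0 thr2.r1=2
thr1.r0=1 thr2.r0=2 thr2.r1=2
thr1.r0=2 thr2.r0=0 thr2.r1=0
thr1.r0=2 thr2.r0=0 thr2.r1=2
thr1.r0=2 thr2.r0=2 thr2.r1=2

outcome vector order: (thr1.r0,thr2.r0,thr2.r1)
|SC outcomes| = 9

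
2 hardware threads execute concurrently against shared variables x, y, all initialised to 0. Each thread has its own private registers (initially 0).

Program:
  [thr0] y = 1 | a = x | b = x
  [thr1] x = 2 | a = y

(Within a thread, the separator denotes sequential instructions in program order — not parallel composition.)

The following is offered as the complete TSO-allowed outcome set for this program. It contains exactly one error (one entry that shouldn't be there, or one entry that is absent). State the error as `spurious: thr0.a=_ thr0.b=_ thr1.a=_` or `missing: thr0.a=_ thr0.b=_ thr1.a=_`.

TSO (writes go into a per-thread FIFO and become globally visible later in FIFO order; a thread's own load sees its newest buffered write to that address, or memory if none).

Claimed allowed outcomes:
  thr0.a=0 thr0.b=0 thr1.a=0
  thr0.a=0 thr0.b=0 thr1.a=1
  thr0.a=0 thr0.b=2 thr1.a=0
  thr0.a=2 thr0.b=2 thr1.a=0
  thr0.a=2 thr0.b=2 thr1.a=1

outcome vector order: (thr0.a,thr0.b,thr1.a)
[TSO] allowed = {000 001 020 021 220 221}
TSO∖claimed = {021}

missing: thr0.a=0 thr0.b=2 thr1.a=1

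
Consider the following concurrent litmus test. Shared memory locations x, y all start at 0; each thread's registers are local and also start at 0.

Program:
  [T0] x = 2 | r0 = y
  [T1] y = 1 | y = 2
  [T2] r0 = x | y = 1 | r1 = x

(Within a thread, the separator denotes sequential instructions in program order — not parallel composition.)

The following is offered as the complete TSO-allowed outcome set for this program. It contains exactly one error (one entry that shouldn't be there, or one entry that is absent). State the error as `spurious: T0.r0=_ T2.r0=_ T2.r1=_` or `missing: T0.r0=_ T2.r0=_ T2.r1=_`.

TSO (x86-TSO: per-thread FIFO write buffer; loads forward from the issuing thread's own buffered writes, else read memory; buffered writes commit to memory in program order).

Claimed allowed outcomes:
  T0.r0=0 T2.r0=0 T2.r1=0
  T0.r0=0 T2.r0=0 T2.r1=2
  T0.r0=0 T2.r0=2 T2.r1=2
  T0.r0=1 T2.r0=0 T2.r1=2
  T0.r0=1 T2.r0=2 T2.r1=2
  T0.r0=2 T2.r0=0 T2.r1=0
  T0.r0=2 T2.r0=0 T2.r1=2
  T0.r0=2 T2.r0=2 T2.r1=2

missing: T0.r0=1 T2.r0=0 T2.r1=0

outcome vector order: (T0.r0,T2.r0,T2.r1)
TSO: 9 outcomes — {(0,0,0), (0,0,2), (0,2,2), (1,0,0), (1,0,2), (1,2,2), (2,0,0), (2,0,2), (2,2,2)}
TSO∖claimed = {(1,0,0)}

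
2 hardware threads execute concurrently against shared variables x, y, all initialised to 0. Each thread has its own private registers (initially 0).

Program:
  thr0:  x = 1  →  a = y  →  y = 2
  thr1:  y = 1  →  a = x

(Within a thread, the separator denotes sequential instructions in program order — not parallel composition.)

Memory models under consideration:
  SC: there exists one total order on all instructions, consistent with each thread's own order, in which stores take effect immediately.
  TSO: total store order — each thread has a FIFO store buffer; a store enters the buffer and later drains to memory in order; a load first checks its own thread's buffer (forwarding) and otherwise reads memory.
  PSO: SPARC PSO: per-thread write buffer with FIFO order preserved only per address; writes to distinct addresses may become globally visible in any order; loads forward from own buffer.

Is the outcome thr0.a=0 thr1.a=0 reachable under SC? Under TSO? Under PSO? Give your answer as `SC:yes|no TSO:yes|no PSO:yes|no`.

SC:no TSO:yes PSO:yes

outcome vector order: (thr0.a,thr1.a)
SC (3): <0 1>; <1 0>; <1 1>
TSO (4): <0 0>; <0 1>; <1 0>; <1 1>
PSO (4): <0 0>; <0 1>; <1 0>; <1 1>
target <0 0> ∈ {TSO,PSO}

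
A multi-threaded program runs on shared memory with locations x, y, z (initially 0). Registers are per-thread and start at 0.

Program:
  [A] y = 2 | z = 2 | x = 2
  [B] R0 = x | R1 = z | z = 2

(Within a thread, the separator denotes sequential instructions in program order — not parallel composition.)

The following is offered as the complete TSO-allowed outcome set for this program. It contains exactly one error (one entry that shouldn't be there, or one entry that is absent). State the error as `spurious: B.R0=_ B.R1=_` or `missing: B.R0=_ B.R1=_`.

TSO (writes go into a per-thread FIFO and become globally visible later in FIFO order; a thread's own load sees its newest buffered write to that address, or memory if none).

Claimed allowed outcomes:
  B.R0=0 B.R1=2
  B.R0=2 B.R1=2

outcome vector order: (B.R0,B.R1)
[TSO] allowed = {(0,0), (0,2), (2,2)}
TSO∖claimed = {(0,0)}

missing: B.R0=0 B.R1=0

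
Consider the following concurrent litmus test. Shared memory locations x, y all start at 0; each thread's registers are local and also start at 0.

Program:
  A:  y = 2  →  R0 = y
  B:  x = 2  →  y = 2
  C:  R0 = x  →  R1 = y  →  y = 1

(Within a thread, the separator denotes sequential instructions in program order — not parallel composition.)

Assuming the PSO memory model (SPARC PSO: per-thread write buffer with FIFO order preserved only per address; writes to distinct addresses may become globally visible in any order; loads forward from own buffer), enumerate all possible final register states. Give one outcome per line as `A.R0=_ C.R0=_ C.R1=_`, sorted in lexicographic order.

A.R0=1 C.R0=0 C.R1=0
A.R0=1 C.R0=0 C.R1=2
A.R0=1 C.R0=2 C.R1=0
A.R0=1 C.R0=2 C.R1=2
A.R0=2 C.R0=0 C.R1=0
A.R0=2 C.R0=0 C.R1=2
A.R0=2 C.R0=2 C.R1=0
A.R0=2 C.R0=2 C.R1=2

outcome vector order: (A.R0,C.R0,C.R1)
|PSO outcomes| = 8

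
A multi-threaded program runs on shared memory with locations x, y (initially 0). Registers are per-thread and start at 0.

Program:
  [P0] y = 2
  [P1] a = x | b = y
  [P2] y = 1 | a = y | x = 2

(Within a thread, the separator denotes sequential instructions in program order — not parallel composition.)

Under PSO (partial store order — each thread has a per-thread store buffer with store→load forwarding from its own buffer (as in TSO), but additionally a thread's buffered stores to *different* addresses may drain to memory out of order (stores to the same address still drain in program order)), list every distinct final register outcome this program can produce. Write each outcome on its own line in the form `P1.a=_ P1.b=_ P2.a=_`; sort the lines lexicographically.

P1.a=0 P1.b=0 P2.a=1
P1.a=0 P1.b=0 P2.a=2
P1.a=0 P1.b=1 P2.a=1
P1.a=0 P1.b=1 P2.a=2
P1.a=0 P1.b=2 P2.a=1
P1.a=0 P1.b=2 P2.a=2
P1.a=2 P1.b=0 P2.a=1
P1.a=2 P1.b=1 P2.a=1
P1.a=2 P1.b=2 P2.a=1
P1.a=2 P1.b=2 P2.a=2

outcome vector order: (P1.a,P1.b,P2.a)
|PSO outcomes| = 10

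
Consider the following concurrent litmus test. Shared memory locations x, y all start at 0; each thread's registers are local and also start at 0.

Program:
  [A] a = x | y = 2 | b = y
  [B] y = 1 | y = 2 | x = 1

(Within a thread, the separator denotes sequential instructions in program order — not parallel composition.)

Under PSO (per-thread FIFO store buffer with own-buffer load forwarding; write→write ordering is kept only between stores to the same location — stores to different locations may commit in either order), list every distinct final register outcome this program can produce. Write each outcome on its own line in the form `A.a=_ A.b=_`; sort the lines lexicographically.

A.a=0 A.b=1
A.a=0 A.b=2
A.a=1 A.b=1
A.a=1 A.b=2

outcome vector order: (A.a,A.b)
|PSO outcomes| = 4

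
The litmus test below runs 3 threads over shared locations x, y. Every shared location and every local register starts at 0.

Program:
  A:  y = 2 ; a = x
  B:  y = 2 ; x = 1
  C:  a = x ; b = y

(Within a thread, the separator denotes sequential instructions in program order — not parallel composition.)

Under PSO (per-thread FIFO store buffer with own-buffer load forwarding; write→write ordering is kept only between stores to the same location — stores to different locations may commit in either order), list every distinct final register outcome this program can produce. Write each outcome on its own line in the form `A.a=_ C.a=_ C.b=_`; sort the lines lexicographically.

outcome vector order: (A.a,C.a,C.b)
|PSO outcomes| = 8

A.a=0 C.a=0 C.b=0
A.a=0 C.a=0 C.b=2
A.a=0 C.a=1 C.b=0
A.a=0 C.a=1 C.b=2
A.a=1 C.a=0 C.b=0
A.a=1 C.a=0 C.b=2
A.a=1 C.a=1 C.b=0
A.a=1 C.a=1 C.b=2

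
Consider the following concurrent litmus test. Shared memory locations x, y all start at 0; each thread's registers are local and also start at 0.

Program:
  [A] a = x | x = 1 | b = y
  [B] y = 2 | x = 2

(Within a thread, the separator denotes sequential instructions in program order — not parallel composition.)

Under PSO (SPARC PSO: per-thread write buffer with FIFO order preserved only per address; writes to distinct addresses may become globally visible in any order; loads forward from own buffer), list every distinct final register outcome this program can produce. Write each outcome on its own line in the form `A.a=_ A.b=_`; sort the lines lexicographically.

outcome vector order: (A.a,A.b)
|PSO outcomes| = 4

A.a=0 A.b=0
A.a=0 A.b=2
A.a=2 A.b=0
A.a=2 A.b=2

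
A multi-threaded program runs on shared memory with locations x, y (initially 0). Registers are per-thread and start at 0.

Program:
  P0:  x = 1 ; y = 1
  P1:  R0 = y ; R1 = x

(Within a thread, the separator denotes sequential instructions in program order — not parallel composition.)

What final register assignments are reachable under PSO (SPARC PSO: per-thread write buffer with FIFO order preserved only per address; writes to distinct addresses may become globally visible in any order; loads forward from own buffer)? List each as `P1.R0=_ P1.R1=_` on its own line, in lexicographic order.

P1.R0=0 P1.R1=0
P1.R0=0 P1.R1=1
P1.R0=1 P1.R1=0
P1.R0=1 P1.R1=1

outcome vector order: (P1.R0,P1.R1)
|PSO outcomes| = 4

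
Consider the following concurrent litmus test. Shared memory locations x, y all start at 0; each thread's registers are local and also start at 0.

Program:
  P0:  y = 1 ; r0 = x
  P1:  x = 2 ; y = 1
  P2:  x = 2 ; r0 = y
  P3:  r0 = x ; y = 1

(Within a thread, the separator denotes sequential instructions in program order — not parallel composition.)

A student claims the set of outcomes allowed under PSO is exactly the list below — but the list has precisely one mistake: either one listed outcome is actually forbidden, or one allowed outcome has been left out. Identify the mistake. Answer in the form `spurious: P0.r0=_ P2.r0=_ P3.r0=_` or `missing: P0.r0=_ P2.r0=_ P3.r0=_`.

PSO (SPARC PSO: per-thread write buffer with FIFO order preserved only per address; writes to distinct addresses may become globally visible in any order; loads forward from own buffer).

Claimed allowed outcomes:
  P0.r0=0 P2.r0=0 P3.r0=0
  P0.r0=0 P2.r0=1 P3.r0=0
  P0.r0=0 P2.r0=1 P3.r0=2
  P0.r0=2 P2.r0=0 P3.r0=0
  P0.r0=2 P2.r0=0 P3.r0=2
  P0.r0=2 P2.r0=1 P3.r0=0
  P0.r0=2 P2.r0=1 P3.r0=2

missing: P0.r0=0 P2.r0=0 P3.r0=2

outcome vector order: (P0.r0,P2.r0,P3.r0)
PSO: 8 outcomes — {0/0/0 0/0/2 0/1/0 0/1/2 2/0/0 2/0/2 2/1/0 2/1/2}
PSO∖claimed = {0/0/2}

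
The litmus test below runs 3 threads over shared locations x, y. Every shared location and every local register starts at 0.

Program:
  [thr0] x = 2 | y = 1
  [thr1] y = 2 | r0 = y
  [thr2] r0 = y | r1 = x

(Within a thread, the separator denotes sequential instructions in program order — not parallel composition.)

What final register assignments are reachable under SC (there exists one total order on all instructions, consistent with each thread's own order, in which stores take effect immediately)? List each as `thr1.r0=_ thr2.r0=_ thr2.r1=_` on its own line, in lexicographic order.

thr1.r0=1 thr2.r0=0 thr2.r1=0
thr1.r0=1 thr2.r0=0 thr2.r1=2
thr1.r0=1 thr2.r0=1 thr2.r1=2
thr1.r0=1 thr2.r0=2 thr2.r1=0
thr1.r0=1 thr2.r0=2 thr2.r1=2
thr1.r0=2 thr2.r0=0 thr2.r1=0
thr1.r0=2 thr2.r0=0 thr2.r1=2
thr1.r0=2 thr2.r0=1 thr2.r1=2
thr1.r0=2 thr2.r0=2 thr2.r1=0
thr1.r0=2 thr2.r0=2 thr2.r1=2

outcome vector order: (thr1.r0,thr2.r0,thr2.r1)
|SC outcomes| = 10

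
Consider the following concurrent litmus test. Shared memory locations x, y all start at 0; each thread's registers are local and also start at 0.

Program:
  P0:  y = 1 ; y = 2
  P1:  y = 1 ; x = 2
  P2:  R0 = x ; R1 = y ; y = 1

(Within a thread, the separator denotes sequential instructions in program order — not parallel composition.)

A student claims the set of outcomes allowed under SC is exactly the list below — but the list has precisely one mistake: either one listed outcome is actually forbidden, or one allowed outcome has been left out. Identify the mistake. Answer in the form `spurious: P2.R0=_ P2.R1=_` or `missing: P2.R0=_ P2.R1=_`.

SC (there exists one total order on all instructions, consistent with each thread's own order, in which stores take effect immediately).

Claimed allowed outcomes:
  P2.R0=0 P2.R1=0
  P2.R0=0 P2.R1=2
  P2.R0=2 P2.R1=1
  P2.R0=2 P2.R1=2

missing: P2.R0=0 P2.R1=1

outcome vector order: (P2.R0,P2.R1)
under SC → (0,0), (0,1), (0,2), (2,1), (2,2)
SC∖claimed = {(0,1)}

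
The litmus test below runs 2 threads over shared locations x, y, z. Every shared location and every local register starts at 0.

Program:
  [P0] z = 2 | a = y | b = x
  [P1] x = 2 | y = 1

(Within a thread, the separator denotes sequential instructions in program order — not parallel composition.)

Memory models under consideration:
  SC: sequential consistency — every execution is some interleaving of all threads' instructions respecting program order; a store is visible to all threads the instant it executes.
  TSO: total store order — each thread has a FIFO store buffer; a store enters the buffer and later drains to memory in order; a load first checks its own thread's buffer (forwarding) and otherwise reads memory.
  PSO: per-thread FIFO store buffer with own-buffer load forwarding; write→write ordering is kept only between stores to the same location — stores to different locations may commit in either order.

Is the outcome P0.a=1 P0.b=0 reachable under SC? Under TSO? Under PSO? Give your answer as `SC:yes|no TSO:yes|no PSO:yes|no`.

outcome vector order: (P0.a,P0.b)
[SC] allowed = {00 02 12}
[TSO] allowed = {00 02 12}
[PSO] allowed = {00 02 10 12}
target 10 ∈ {PSO}

SC:no TSO:no PSO:yes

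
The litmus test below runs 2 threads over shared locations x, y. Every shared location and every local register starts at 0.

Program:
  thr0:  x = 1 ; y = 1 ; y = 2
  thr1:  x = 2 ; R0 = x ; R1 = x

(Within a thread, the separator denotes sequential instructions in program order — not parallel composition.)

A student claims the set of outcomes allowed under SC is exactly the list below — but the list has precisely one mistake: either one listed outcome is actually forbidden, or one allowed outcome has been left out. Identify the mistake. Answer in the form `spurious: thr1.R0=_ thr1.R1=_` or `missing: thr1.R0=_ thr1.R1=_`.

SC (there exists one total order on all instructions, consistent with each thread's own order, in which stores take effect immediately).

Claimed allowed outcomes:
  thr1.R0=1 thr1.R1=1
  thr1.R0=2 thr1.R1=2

outcome vector order: (thr1.R0,thr1.R1)
[SC] allowed = {(1,1); (2,1); (2,2)}
SC∖claimed = {(2,1)}

missing: thr1.R0=2 thr1.R1=1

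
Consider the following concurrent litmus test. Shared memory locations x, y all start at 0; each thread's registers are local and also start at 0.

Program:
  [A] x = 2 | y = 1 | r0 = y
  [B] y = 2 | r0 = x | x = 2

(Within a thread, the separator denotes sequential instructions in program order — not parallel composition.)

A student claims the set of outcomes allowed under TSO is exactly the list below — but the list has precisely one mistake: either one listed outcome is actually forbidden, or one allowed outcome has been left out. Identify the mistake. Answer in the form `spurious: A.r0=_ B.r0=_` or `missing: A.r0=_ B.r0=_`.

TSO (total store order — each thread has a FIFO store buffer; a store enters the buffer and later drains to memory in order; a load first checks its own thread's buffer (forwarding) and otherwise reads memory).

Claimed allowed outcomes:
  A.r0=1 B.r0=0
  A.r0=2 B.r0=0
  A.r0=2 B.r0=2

outcome vector order: (A.r0,B.r0)
TSO (4): 1/0; 1/2; 2/0; 2/2
TSO∖claimed = {1/2}

missing: A.r0=1 B.r0=2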